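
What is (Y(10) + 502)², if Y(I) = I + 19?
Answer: 281961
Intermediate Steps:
Y(I) = 19 + I
(Y(10) + 502)² = ((19 + 10) + 502)² = (29 + 502)² = 531² = 281961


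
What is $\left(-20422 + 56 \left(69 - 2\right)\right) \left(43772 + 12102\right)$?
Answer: $-931419580$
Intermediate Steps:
$\left(-20422 + 56 \left(69 - 2\right)\right) \left(43772 + 12102\right) = \left(-20422 + 56 \cdot 67\right) 55874 = \left(-20422 + 3752\right) 55874 = \left(-16670\right) 55874 = -931419580$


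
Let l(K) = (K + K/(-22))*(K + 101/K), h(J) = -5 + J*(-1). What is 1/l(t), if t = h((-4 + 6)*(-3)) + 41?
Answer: 22/39165 ≈ 0.00056173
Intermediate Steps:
h(J) = -5 - J
t = 42 (t = (-5 - (-4 + 6)*(-3)) + 41 = (-5 - 2*(-3)) + 41 = (-5 - 1*(-6)) + 41 = (-5 + 6) + 41 = 1 + 41 = 42)
l(K) = 21*K*(K + 101/K)/22 (l(K) = (K + K*(-1/22))*(K + 101/K) = (K - K/22)*(K + 101/K) = (21*K/22)*(K + 101/K) = 21*K*(K + 101/K)/22)
1/l(t) = 1/(2121/22 + (21/22)*42²) = 1/(2121/22 + (21/22)*1764) = 1/(2121/22 + 18522/11) = 1/(39165/22) = 22/39165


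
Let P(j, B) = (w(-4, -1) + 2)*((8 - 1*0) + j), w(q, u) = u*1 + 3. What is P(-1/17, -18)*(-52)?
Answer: -28080/17 ≈ -1651.8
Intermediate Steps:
w(q, u) = 3 + u (w(q, u) = u + 3 = 3 + u)
P(j, B) = 32 + 4*j (P(j, B) = ((3 - 1) + 2)*((8 - 1*0) + j) = (2 + 2)*((8 + 0) + j) = 4*(8 + j) = 32 + 4*j)
P(-1/17, -18)*(-52) = (32 + 4*(-1/17))*(-52) = (32 - 4/17)*(-52) = (540/17)*(-52) = -28080/17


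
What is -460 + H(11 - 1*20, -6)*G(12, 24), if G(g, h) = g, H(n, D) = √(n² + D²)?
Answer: -460 + 36*√13 ≈ -330.20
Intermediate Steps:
H(n, D) = √(D² + n²)
-460 + H(11 - 1*20, -6)*G(12, 24) = -460 + √((-6)² + (11 - 1*20)²)*12 = -460 + √(36 + (11 - 20)²)*12 = -460 + √(36 + (-9)²)*12 = -460 + √(36 + 81)*12 = -460 + √117*12 = -460 + (3*√13)*12 = -460 + 36*√13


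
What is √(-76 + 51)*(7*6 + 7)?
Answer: 245*I ≈ 245.0*I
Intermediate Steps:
√(-76 + 51)*(7*6 + 7) = √(-25)*(42 + 7) = (5*I)*49 = 245*I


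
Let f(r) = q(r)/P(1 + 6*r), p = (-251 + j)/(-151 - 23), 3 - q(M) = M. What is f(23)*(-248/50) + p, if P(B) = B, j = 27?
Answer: 120992/60465 ≈ 2.0010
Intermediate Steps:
q(M) = 3 - M
p = 112/87 (p = (-251 + 27)/(-151 - 23) = -224/(-174) = -224*(-1/174) = 112/87 ≈ 1.2874)
f(r) = (3 - r)/(1 + 6*r)
f(23)*(-248/50) + p = ((3 - 1*23)/(1 + 6*23))*(-248/50) + 112/87 = ((3 - 23)/(1 + 138))*(-248*1/50) + 112/87 = (-20/139)*(-124/25) + 112/87 = ((1/139)*(-20))*(-124/25) + 112/87 = -20/139*(-124/25) + 112/87 = 496/695 + 112/87 = 120992/60465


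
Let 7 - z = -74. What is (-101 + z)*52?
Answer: -1040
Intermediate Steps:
z = 81 (z = 7 - 1*(-74) = 7 + 74 = 81)
(-101 + z)*52 = (-101 + 81)*52 = -20*52 = -1040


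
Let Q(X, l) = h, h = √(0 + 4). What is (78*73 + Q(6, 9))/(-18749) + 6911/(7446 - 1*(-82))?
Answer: 86694851/141142472 ≈ 0.61424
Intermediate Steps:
h = 2 (h = √4 = 2)
Q(X, l) = 2
(78*73 + Q(6, 9))/(-18749) + 6911/(7446 - 1*(-82)) = (78*73 + 2)/(-18749) + 6911/(7446 - 1*(-82)) = (5694 + 2)*(-1/18749) + 6911/(7446 + 82) = 5696*(-1/18749) + 6911/7528 = -5696/18749 + 6911*(1/7528) = -5696/18749 + 6911/7528 = 86694851/141142472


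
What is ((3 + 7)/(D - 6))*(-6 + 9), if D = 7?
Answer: 30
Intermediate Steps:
((3 + 7)/(D - 6))*(-6 + 9) = ((3 + 7)/(7 - 6))*(-6 + 9) = (10/1)*3 = (10*1)*3 = 10*3 = 30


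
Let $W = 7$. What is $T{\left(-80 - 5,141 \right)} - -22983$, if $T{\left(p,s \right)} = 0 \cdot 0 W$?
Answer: $22983$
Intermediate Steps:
$T{\left(p,s \right)} = 0$ ($T{\left(p,s \right)} = 0 \cdot 0 \cdot 7 = 0 \cdot 7 = 0$)
$T{\left(-80 - 5,141 \right)} - -22983 = 0 - -22983 = 0 + 22983 = 22983$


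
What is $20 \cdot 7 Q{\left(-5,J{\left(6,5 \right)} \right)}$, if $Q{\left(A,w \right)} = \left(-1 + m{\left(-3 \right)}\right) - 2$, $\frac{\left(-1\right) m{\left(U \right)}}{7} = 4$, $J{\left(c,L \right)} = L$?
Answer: $-4340$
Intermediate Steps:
$m{\left(U \right)} = -28$ ($m{\left(U \right)} = \left(-7\right) 4 = -28$)
$Q{\left(A,w \right)} = -31$ ($Q{\left(A,w \right)} = \left(-1 - 28\right) - 2 = -29 - 2 = -31$)
$20 \cdot 7 Q{\left(-5,J{\left(6,5 \right)} \right)} = 20 \cdot 7 \left(-31\right) = 140 \left(-31\right) = -4340$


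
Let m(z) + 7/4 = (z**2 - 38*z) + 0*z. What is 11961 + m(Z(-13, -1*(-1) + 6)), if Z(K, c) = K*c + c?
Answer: 88829/4 ≈ 22207.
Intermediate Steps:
Z(K, c) = c + K*c
m(z) = -7/4 + z**2 - 38*z (m(z) = -7/4 + ((z**2 - 38*z) + 0*z) = -7/4 + ((z**2 - 38*z) + 0) = -7/4 + (z**2 - 38*z) = -7/4 + z**2 - 38*z)
11961 + m(Z(-13, -1*(-1) + 6)) = 11961 + (-7/4 + ((-1*(-1) + 6)*(1 - 13))**2 - 38*(-1*(-1) + 6)*(1 - 13)) = 11961 + (-7/4 + ((1 + 6)*(-12))**2 - 38*(1 + 6)*(-12)) = 11961 + (-7/4 + (7*(-12))**2 - 266*(-12)) = 11961 + (-7/4 + (-84)**2 - 38*(-84)) = 11961 + (-7/4 + 7056 + 3192) = 11961 + 40985/4 = 88829/4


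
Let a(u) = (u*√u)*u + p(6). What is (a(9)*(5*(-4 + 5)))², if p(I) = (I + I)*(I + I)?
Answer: 3744225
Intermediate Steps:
p(I) = 4*I² (p(I) = (2*I)*(2*I) = 4*I²)
a(u) = 144 + u^(5/2) (a(u) = (u*√u)*u + 4*6² = u^(3/2)*u + 4*36 = u^(5/2) + 144 = 144 + u^(5/2))
(a(9)*(5*(-4 + 5)))² = ((144 + 9^(5/2))*(5*(-4 + 5)))² = ((144 + 243)*(5*1))² = (387*5)² = 1935² = 3744225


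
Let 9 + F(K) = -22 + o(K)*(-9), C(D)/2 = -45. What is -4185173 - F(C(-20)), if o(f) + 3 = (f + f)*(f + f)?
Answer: -3893569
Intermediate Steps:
C(D) = -90 (C(D) = 2*(-45) = -90)
o(f) = -3 + 4*f**2 (o(f) = -3 + (f + f)*(f + f) = -3 + (2*f)*(2*f) = -3 + 4*f**2)
F(K) = -4 - 36*K**2 (F(K) = -9 + (-22 + (-3 + 4*K**2)*(-9)) = -9 + (-22 + (27 - 36*K**2)) = -9 + (5 - 36*K**2) = -4 - 36*K**2)
-4185173 - F(C(-20)) = -4185173 - (-4 - 36*(-90)**2) = -4185173 - (-4 - 36*8100) = -4185173 - (-4 - 291600) = -4185173 - 1*(-291604) = -4185173 + 291604 = -3893569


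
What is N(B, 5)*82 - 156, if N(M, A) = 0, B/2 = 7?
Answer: -156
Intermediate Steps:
B = 14 (B = 2*7 = 14)
N(B, 5)*82 - 156 = 0*82 - 156 = 0 - 156 = -156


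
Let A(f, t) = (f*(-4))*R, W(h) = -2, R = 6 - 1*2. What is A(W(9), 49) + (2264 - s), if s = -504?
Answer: 2800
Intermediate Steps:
R = 4 (R = 6 - 2 = 4)
A(f, t) = -16*f (A(f, t) = (f*(-4))*4 = -4*f*4 = -16*f)
A(W(9), 49) + (2264 - s) = -16*(-2) + (2264 - 1*(-504)) = 32 + (2264 + 504) = 32 + 2768 = 2800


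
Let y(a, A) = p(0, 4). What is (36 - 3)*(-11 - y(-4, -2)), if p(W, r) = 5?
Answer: -528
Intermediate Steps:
y(a, A) = 5
(36 - 3)*(-11 - y(-4, -2)) = (36 - 3)*(-11 - 1*5) = 33*(-11 - 5) = 33*(-16) = -528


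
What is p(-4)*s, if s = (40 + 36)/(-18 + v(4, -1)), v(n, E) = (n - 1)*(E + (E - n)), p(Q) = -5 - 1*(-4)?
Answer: 19/9 ≈ 2.1111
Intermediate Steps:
p(Q) = -1 (p(Q) = -5 + 4 = -1)
v(n, E) = (-1 + n)*(-n + 2*E)
s = -19/9 (s = (40 + 36)/(-18 + (4 - 1*4² - 2*(-1) + 2*(-1)*4)) = 76/(-18 + (4 - 1*16 + 2 - 8)) = 76/(-18 + (4 - 16 + 2 - 8)) = 76/(-18 - 18) = 76/(-36) = 76*(-1/36) = -19/9 ≈ -2.1111)
p(-4)*s = -1*(-19/9) = 19/9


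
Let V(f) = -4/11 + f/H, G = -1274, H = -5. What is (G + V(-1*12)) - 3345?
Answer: -253933/55 ≈ -4617.0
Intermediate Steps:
V(f) = -4/11 - f/5 (V(f) = -4/11 + f/(-5) = -4*1/11 + f*(-⅕) = -4/11 - f/5)
(G + V(-1*12)) - 3345 = (-1274 + (-4/11 - (-1)*12/5)) - 3345 = (-1274 + (-4/11 - ⅕*(-12))) - 3345 = (-1274 + (-4/11 + 12/5)) - 3345 = (-1274 + 112/55) - 3345 = -69958/55 - 3345 = -253933/55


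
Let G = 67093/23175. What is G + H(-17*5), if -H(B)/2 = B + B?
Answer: 7946593/23175 ≈ 342.90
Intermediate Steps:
G = 67093/23175 (G = 67093*(1/23175) = 67093/23175 ≈ 2.8951)
H(B) = -4*B (H(B) = -2*(B + B) = -4*B)
G + H(-17*5) = 67093/23175 - (-68)*5 = 67093/23175 - 4*(-85) = 67093/23175 + 340 = 7946593/23175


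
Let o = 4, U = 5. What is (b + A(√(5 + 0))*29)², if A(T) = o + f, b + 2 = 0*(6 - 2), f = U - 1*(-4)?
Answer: 140625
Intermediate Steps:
f = 9 (f = 5 - 1*(-4) = 5 + 4 = 9)
b = -2 (b = -2 + 0*(6 - 2) = -2 + 0*4 = -2 + 0 = -2)
A(T) = 13 (A(T) = 4 + 9 = 13)
(b + A(√(5 + 0))*29)² = (-2 + 13*29)² = (-2 + 377)² = 375² = 140625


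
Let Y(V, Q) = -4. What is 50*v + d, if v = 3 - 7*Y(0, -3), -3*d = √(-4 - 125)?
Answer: 1550 - I*√129/3 ≈ 1550.0 - 3.7859*I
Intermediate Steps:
d = -I*√129/3 (d = -√(-4 - 125)/3 = -I*√129/3 ≈ -3.7859*I)
v = 31 (v = 3 - 7*(-4) = 3 + 28 = 31)
50*v + d = 50*31 - I*√129/3 = 1550 - I*√129/3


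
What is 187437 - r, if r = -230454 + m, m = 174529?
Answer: 243362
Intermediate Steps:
r = -55925 (r = -230454 + 174529 = -55925)
187437 - r = 187437 - 1*(-55925) = 187437 + 55925 = 243362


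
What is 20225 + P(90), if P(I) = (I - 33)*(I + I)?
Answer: 30485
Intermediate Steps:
P(I) = 2*I*(-33 + I) (P(I) = (-33 + I)*(2*I) = 2*I*(-33 + I))
20225 + P(90) = 20225 + 2*90*(-33 + 90) = 20225 + 2*90*57 = 20225 + 10260 = 30485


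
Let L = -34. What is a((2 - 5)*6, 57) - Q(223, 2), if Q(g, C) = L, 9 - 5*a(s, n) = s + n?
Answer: 28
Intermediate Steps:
a(s, n) = 9/5 - n/5 - s/5 (a(s, n) = 9/5 - (s + n)/5 = 9/5 - (n + s)/5 = 9/5 + (-n/5 - s/5) = 9/5 - n/5 - s/5)
Q(g, C) = -34
a((2 - 5)*6, 57) - Q(223, 2) = (9/5 - 1/5*57 - (2 - 5)*6/5) - 1*(-34) = (9/5 - 57/5 - (-3)*6/5) + 34 = (9/5 - 57/5 - 1/5*(-18)) + 34 = (9/5 - 57/5 + 18/5) + 34 = -6 + 34 = 28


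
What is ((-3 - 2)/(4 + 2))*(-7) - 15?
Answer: -55/6 ≈ -9.1667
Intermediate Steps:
((-3 - 2)/(4 + 2))*(-7) - 15 = -5/6*(-7) - 15 = -5*⅙*(-7) - 15 = -⅚*(-7) - 15 = 35/6 - 15 = -55/6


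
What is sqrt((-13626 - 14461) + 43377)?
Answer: sqrt(15290) ≈ 123.65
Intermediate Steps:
sqrt((-13626 - 14461) + 43377) = sqrt(-28087 + 43377) = sqrt(15290)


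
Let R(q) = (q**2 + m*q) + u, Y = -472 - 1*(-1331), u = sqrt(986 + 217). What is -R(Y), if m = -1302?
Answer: 380537 - sqrt(1203) ≈ 3.8050e+5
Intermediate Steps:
u = sqrt(1203) ≈ 34.684
Y = 859 (Y = -472 + 1331 = 859)
R(q) = sqrt(1203) + q**2 - 1302*q (R(q) = (q**2 - 1302*q) + sqrt(1203) = sqrt(1203) + q**2 - 1302*q)
-R(Y) = -(sqrt(1203) + 859**2 - 1302*859) = -(sqrt(1203) + 737881 - 1118418) = -(-380537 + sqrt(1203)) = 380537 - sqrt(1203)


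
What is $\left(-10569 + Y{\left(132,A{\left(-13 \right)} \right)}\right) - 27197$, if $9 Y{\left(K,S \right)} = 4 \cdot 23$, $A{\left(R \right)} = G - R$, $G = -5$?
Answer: $- \frac{339802}{9} \approx -37756.0$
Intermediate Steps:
$A{\left(R \right)} = -5 - R$
$Y{\left(K,S \right)} = \frac{92}{9}$ ($Y{\left(K,S \right)} = \frac{4 \cdot 23}{9} = \frac{1}{9} \cdot 92 = \frac{92}{9}$)
$\left(-10569 + Y{\left(132,A{\left(-13 \right)} \right)}\right) - 27197 = \left(-10569 + \frac{92}{9}\right) - 27197 = - \frac{95029}{9} - 27197 = - \frac{339802}{9}$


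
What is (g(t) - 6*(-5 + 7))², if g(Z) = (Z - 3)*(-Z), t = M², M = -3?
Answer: 4356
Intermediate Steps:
t = 9 (t = (-3)² = 9)
g(Z) = -Z*(-3 + Z) (g(Z) = (-3 + Z)*(-Z) = -Z*(-3 + Z))
(g(t) - 6*(-5 + 7))² = (9*(3 - 1*9) - 6*(-5 + 7))² = (9*(3 - 9) - 6*2)² = (9*(-6) - 12)² = (-54 - 12)² = (-66)² = 4356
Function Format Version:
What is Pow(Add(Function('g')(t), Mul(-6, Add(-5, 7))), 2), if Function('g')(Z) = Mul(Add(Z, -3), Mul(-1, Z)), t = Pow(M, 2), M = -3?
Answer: 4356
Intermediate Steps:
t = 9 (t = Pow(-3, 2) = 9)
Function('g')(Z) = Mul(-1, Z, Add(-3, Z)) (Function('g')(Z) = Mul(Add(-3, Z), Mul(-1, Z)) = Mul(-1, Z, Add(-3, Z)))
Pow(Add(Function('g')(t), Mul(-6, Add(-5, 7))), 2) = Pow(Add(Mul(9, Add(3, Mul(-1, 9))), Mul(-6, Add(-5, 7))), 2) = Pow(Add(Mul(9, Add(3, -9)), Mul(-6, 2)), 2) = Pow(Add(Mul(9, -6), -12), 2) = Pow(Add(-54, -12), 2) = Pow(-66, 2) = 4356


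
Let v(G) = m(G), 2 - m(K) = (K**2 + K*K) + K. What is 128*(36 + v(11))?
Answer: -27520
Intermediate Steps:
m(K) = 2 - K - 2*K**2 (m(K) = 2 - ((K**2 + K*K) + K) = 2 - ((K**2 + K**2) + K) = 2 - (2*K**2 + K) = 2 - (K + 2*K**2) = 2 + (-K - 2*K**2) = 2 - K - 2*K**2)
v(G) = 2 - G - 2*G**2
128*(36 + v(11)) = 128*(36 + (2 - 1*11 - 2*11**2)) = 128*(36 + (2 - 11 - 2*121)) = 128*(36 + (2 - 11 - 242)) = 128*(36 - 251) = 128*(-215) = -27520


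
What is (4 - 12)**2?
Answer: 64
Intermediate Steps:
(4 - 12)**2 = (-8)**2 = 64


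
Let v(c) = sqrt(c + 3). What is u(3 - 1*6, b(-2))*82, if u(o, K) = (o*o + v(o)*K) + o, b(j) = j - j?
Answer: 492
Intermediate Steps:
v(c) = sqrt(3 + c)
b(j) = 0
u(o, K) = o + o**2 + K*sqrt(3 + o) (u(o, K) = (o*o + sqrt(3 + o)*K) + o = (o**2 + K*sqrt(3 + o)) + o = o + o**2 + K*sqrt(3 + o))
u(3 - 1*6, b(-2))*82 = ((3 - 1*6) + (3 - 1*6)**2 + 0*sqrt(3 + (3 - 1*6)))*82 = ((3 - 6) + (3 - 6)**2 + 0*sqrt(3 + (3 - 6)))*82 = (-3 + (-3)**2 + 0*sqrt(3 - 3))*82 = (-3 + 9 + 0*sqrt(0))*82 = (-3 + 9 + 0*0)*82 = (-3 + 9 + 0)*82 = 6*82 = 492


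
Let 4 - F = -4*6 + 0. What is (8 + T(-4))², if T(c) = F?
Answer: 1296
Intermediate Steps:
F = 28 (F = 4 - (-4*6 + 0) = 4 - (-24 + 0) = 4 - 1*(-24) = 4 + 24 = 28)
T(c) = 28
(8 + T(-4))² = (8 + 28)² = 36² = 1296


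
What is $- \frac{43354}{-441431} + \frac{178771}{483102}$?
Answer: $\frac{99859465409}{213256198962} \approx 0.46826$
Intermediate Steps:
$- \frac{43354}{-441431} + \frac{178771}{483102} = \left(-43354\right) \left(- \frac{1}{441431}\right) + 178771 \cdot \frac{1}{483102} = \frac{43354}{441431} + \frac{178771}{483102} = \frac{99859465409}{213256198962}$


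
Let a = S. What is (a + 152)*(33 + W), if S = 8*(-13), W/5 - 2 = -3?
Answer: 1344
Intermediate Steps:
W = -5 (W = 10 + 5*(-3) = 10 - 15 = -5)
S = -104
a = -104
(a + 152)*(33 + W) = (-104 + 152)*(33 - 5) = 48*28 = 1344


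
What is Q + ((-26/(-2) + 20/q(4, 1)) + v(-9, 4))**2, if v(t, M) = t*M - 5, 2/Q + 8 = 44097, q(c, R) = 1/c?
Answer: 119216658/44089 ≈ 2704.0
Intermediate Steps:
Q = 2/44089 (Q = 2/(-8 + 44097) = 2/44089 ≈ 4.5363e-5)
v(t, M) = -5 + M*t (v(t, M) = M*t - 5 = -5 + M*t)
Q + ((-26/(-2) + 20/q(4, 1)) + v(-9, 4))**2 = 2/44089 + ((-26/(-2) + 20/(1/4)) + (-5 + 4*(-9)))**2 = 2/44089 + ((-26*(-1/2) + 20/(1/4)) + (-5 - 36))**2 = 2/44089 + ((13 + 20*4) - 41)**2 = 2/44089 + ((13 + 80) - 41)**2 = 2/44089 + (93 - 41)**2 = 2/44089 + 52**2 = 2/44089 + 2704 = 119216658/44089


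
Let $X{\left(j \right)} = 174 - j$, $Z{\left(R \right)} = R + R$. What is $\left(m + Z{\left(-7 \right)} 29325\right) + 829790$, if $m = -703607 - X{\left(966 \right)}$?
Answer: $-283575$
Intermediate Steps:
$Z{\left(R \right)} = 2 R$
$m = -702815$ ($m = -703607 - \left(174 - 966\right) = -703607 - -792 = -703607 + 792 = -702815$)
$\left(m + Z{\left(-7 \right)} 29325\right) + 829790 = \left(-702815 + 2 \left(-7\right) 29325\right) + 829790 = \left(-702815 - 410550\right) + 829790 = -1113365 + 829790 = -283575$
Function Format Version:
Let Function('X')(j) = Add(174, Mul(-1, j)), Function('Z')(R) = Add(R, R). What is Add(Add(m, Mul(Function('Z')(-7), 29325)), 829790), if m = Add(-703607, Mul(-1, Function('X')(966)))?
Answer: -283575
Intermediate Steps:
Function('Z')(R) = Mul(2, R)
m = -702815 (m = Add(-703607, Mul(-1, Add(174, Mul(-1, 966)))) = Add(-703607, Mul(-1, Add(174, -966))) = Add(-703607, Mul(-1, -792)) = Add(-703607, 792) = -702815)
Add(Add(m, Mul(Function('Z')(-7), 29325)), 829790) = Add(Add(-702815, Mul(Mul(2, -7), 29325)), 829790) = Add(Add(-702815, Mul(-14, 29325)), 829790) = Add(Add(-702815, -410550), 829790) = Add(-1113365, 829790) = -283575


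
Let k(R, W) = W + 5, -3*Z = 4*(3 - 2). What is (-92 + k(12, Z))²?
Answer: 70225/9 ≈ 7802.8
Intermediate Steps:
Z = -4/3 (Z = -4*(3 - 2)/3 = -4/3 ≈ -1.3333)
k(R, W) = 5 + W
(-92 + k(12, Z))² = (-92 + (5 - 4/3))² = (-92 + 11/3)² = (-265/3)² = 70225/9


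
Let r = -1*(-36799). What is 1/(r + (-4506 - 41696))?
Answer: -1/9403 ≈ -0.00010635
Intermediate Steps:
r = 36799
1/(r + (-4506 - 41696)) = 1/(36799 + (-4506 - 41696)) = 1/(36799 - 46202) = 1/(-9403) = -1/9403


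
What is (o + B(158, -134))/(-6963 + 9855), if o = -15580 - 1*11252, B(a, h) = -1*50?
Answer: -13441/1446 ≈ -9.2953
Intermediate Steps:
B(a, h) = -50
o = -26832 (o = -15580 - 11252 = -26832)
(o + B(158, -134))/(-6963 + 9855) = (-26832 - 50)/(-6963 + 9855) = -26882/2892 = -26882*1/2892 = -13441/1446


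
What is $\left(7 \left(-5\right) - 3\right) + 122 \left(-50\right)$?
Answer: $-6138$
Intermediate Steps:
$\left(7 \left(-5\right) - 3\right) + 122 \left(-50\right) = \left(-35 - 3\right) - 6100 = -38 - 6100 = -6138$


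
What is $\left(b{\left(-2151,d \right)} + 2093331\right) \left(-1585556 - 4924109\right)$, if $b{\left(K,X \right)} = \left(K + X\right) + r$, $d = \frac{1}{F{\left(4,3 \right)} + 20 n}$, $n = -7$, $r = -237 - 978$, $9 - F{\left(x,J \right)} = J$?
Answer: $- \frac{1823066243061485}{134} \approx -1.3605 \cdot 10^{13}$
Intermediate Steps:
$F{\left(x,J \right)} = 9 - J$
$r = -1215$
$d = - \frac{1}{134}$ ($d = \frac{1}{\left(9 - 3\right) + 20 \left(-7\right)} = \frac{1}{\left(9 - 3\right) - 140} = \frac{1}{6 - 140} = \frac{1}{-134} = - \frac{1}{134} \approx -0.0074627$)
$b{\left(K,X \right)} = -1215 + K + X$ ($b{\left(K,X \right)} = \left(K + X\right) - 1215 = -1215 + K + X$)
$\left(b{\left(-2151,d \right)} + 2093331\right) \left(-1585556 - 4924109\right) = \left(\left(-1215 - 2151 - \frac{1}{134}\right) + 2093331\right) \left(-1585556 - 4924109\right) = \left(- \frac{451045}{134} + 2093331\right) \left(-6509665\right) = \frac{280055309}{134} \left(-6509665\right) = - \frac{1823066243061485}{134}$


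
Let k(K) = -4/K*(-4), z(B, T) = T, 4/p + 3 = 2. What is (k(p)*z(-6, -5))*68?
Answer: 1360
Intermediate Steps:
p = -4 (p = 4/(-3 + 2) = 4/(-1) = 4*(-1) = -4)
k(K) = 16/K
(k(p)*z(-6, -5))*68 = ((16/(-4))*(-5))*68 = ((16*(-¼))*(-5))*68 = -4*(-5)*68 = 20*68 = 1360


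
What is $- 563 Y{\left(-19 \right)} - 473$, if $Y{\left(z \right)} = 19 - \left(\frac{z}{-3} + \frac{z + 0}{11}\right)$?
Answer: $- \frac{283034}{33} \approx -8576.8$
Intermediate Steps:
$Y{\left(z \right)} = 19 + \frac{8 z}{33}$ ($Y{\left(z \right)} = 19 - \left(z \left(- \frac{1}{3}\right) + z \frac{1}{11}\right) = 19 - \left(- \frac{z}{3} + \frac{z}{11}\right) = 19 - - \frac{8 z}{33} = 19 + \frac{8 z}{33}$)
$- 563 Y{\left(-19 \right)} - 473 = - 563 \left(19 + \frac{8}{33} \left(-19\right)\right) - 473 = - 563 \left(19 - \frac{152}{33}\right) - 473 = \left(-563\right) \frac{475}{33} - 473 = - \frac{267425}{33} - 473 = - \frac{283034}{33}$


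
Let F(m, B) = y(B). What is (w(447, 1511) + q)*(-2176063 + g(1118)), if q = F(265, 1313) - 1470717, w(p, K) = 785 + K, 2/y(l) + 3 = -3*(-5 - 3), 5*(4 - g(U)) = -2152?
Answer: 335447544309977/105 ≈ 3.1947e+12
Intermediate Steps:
g(U) = 2172/5 (g(U) = 4 - ⅕*(-2152) = 4 + 2152/5 = 2172/5)
y(l) = 2/21 (y(l) = 2/(-3 - 3*(-5 - 3)) = 2/(-3 - 3*(-8)) = 2/(-3 + 24) = 2/21)
F(m, B) = 2/21
q = -30885055/21 (q = 2/21 - 1470717 = -30885055/21 ≈ -1.4707e+6)
(w(447, 1511) + q)*(-2176063 + g(1118)) = ((785 + 1511) - 30885055/21)*(-2176063 + 2172/5) = (2296 - 30885055/21)*(-10878143/5) = -30836839/21*(-10878143/5) = 335447544309977/105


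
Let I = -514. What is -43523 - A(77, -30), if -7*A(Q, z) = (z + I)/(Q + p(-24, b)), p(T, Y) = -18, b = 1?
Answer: -17975543/413 ≈ -43524.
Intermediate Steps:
A(Q, z) = -(-514 + z)/(7*(-18 + Q)) (A(Q, z) = -(z - 514)/(7*(Q - 18)) = -(-514 + z)/(7*(-18 + Q)))
-43523 - A(77, -30) = -43523 - (514 - 1*(-30))/(7*(-18 + 77)) = -43523 - (514 + 30)/(7*59) = -43523 - 544/(7*59) = -43523 - 1*544/413 = -43523 - 544/413 = -17975543/413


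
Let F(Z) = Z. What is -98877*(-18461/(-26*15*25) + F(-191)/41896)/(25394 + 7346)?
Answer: -12715249412977/2228971940000 ≈ -5.7045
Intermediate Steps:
-98877*(-18461/(-26*15*25) + F(-191)/41896)/(25394 + 7346) = -98877*(-18461/(-26*15*25) - 191/41896)/(25394 + 7346) = -98877/(32740/(-18461/((-390*25)) - 191*1/41896)) = -98877/(32740/(-18461/(-9750) - 191/41896)) = -98877/(32740/(-18461*(-1/9750) - 191/41896)) = -98877/(32740/(18461/9750 - 191/41896)) = -98877/(32740/(385789903/204243000)) = -98877/(32740*(204243000/385789903)) = -98877/6686915820000/385789903 = -98877*385789903/6686915820000 = -12715249412977/2228971940000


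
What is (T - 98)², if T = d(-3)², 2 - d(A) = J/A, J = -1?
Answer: 734449/81 ≈ 9067.3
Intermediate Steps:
d(A) = 2 + 1/A (d(A) = 2 - (-1)/A = 2 + 1/A)
T = 25/9 (T = (2 + 1/(-3))² = (2 - ⅓)² = (5/3)² = 25/9 ≈ 2.7778)
(T - 98)² = (25/9 - 98)² = (-857/9)² = 734449/81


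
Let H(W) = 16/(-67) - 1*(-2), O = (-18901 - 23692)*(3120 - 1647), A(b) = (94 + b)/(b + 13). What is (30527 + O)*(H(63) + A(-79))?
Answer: -70892481541/737 ≈ -9.6191e+7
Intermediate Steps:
A(b) = (94 + b)/(13 + b)
O = -62739489 (O = -42593*1473 = -62739489)
H(W) = 118/67 (H(W) = 16*(-1/67) + 2 = -16/67 + 2 = 118/67)
(30527 + O)*(H(63) + A(-79)) = (30527 - 62739489)*(118/67 + (94 - 79)/(13 - 79)) = -62708962*(118/67 + 15/(-66)) = -62708962*(118/67 - 1/66*15) = -62708962*(118/67 - 5/22) = -62708962*2261/1474 = -70892481541/737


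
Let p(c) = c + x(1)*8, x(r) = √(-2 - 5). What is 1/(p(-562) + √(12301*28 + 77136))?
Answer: 1/(2*(-281 + 11*√871 + 4*I*√7)) ≈ 0.010821 - 0.0026242*I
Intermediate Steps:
x(r) = I*√7 (x(r) = √(-7) = I*√7)
p(c) = c + 8*I*√7 (p(c) = c + (I*√7)*8 = c + 8*I*√7)
1/(p(-562) + √(12301*28 + 77136)) = 1/((-562 + 8*I*√7) + √(12301*28 + 77136)) = 1/((-562 + 8*I*√7) + √(344428 + 77136)) = 1/((-562 + 8*I*√7) + √421564) = 1/((-562 + 8*I*√7) + 22*√871) = 1/(-562 + 22*√871 + 8*I*√7)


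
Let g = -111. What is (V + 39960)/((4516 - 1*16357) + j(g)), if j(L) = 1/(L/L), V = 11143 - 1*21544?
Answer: -29559/11840 ≈ -2.4965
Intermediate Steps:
V = -10401 (V = 11143 - 21544 = -10401)
j(L) = 1 (j(L) = 1/1 = 1)
(V + 39960)/((4516 - 1*16357) + j(g)) = (-10401 + 39960)/((4516 - 1*16357) + 1) = 29559/((4516 - 16357) + 1) = 29559/(-11841 + 1) = 29559/(-11840) = 29559*(-1/11840) = -29559/11840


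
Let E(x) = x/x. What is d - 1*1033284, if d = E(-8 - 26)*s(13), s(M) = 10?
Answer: -1033274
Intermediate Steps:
E(x) = 1
d = 10 (d = 1*10 = 10)
d - 1*1033284 = 10 - 1*1033284 = 10 - 1033284 = -1033274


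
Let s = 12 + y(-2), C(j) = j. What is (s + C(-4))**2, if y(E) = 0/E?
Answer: 64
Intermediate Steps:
y(E) = 0
s = 12 (s = 12 + 0 = 12)
(s + C(-4))**2 = (12 - 4)**2 = 8**2 = 64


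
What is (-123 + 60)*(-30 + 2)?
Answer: 1764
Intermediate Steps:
(-123 + 60)*(-30 + 2) = -63*(-28) = 1764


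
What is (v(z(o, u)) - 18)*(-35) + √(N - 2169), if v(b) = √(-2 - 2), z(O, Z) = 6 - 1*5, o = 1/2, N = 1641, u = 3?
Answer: 630 - 70*I + 4*I*√33 ≈ 630.0 - 47.022*I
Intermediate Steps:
o = ½ (o = 1*(½) = ½ ≈ 0.50000)
z(O, Z) = 1 (z(O, Z) = 6 - 5 = 1)
v(b) = 2*I (v(b) = √(-4) = 2*I)
(v(z(o, u)) - 18)*(-35) + √(N - 2169) = (2*I - 18)*(-35) + √(1641 - 2169) = (-18 + 2*I)*(-35) + √(-528) = (630 - 70*I) + 4*I*√33 = 630 - 70*I + 4*I*√33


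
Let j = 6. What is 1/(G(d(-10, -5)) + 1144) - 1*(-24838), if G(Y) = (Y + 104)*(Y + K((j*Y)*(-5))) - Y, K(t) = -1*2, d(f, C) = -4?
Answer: 13611225/548 ≈ 24838.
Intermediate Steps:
K(t) = -2
G(Y) = -Y + (-2 + Y)*(104 + Y) (G(Y) = (Y + 104)*(Y - 2) - Y = (104 + Y)*(-2 + Y) - Y = (-2 + Y)*(104 + Y) - Y = -Y + (-2 + Y)*(104 + Y))
1/(G(d(-10, -5)) + 1144) - 1*(-24838) = 1/((-208 + (-4)**2 + 101*(-4)) + 1144) - 1*(-24838) = 1/((-208 + 16 - 404) + 1144) + 24838 = 1/(-596 + 1144) + 24838 = 1/548 + 24838 = 13611225/548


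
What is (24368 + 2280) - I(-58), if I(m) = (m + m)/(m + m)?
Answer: 26647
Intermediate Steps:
I(m) = 1 (I(m) = (2*m)/((2*m)) = (2*m)*(1/(2*m)) = 1)
(24368 + 2280) - I(-58) = (24368 + 2280) - 1*1 = 26648 - 1 = 26647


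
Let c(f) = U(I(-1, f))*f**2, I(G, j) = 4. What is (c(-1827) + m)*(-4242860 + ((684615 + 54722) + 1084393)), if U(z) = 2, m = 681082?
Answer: -17797394262200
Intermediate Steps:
c(f) = 2*f**2
(c(-1827) + m)*(-4242860 + ((684615 + 54722) + 1084393)) = (2*(-1827)**2 + 681082)*(-4242860 + ((684615 + 54722) + 1084393)) = (2*3337929 + 681082)*(-4242860 + (739337 + 1084393)) = (6675858 + 681082)*(-4242860 + 1823730) = 7356940*(-2419130) = -17797394262200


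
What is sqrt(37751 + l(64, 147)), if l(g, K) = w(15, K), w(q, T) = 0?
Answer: sqrt(37751) ≈ 194.30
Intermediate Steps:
l(g, K) = 0
sqrt(37751 + l(64, 147)) = sqrt(37751 + 0) = sqrt(37751)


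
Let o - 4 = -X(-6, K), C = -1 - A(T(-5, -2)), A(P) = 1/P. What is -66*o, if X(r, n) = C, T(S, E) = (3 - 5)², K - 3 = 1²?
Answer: -693/2 ≈ -346.50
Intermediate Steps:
K = 4 (K = 3 + 1² = 3 + 1 = 4)
T(S, E) = 4 (T(S, E) = (-2)² = 4)
C = -5/4 (C = -1 - 1/4 = -1 - 1*¼ = -1 - ¼ = -5/4 ≈ -1.2500)
X(r, n) = -5/4
o = 21/4 (o = 4 - 1*(-5/4) = 4 + 5/4 = 21/4 ≈ 5.2500)
-66*o = -66*21/4 = -693/2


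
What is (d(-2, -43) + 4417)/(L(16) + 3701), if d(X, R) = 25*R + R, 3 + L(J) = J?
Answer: 3299/3714 ≈ 0.88826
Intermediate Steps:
L(J) = -3 + J
d(X, R) = 26*R
(d(-2, -43) + 4417)/(L(16) + 3701) = (26*(-43) + 4417)/((-3 + 16) + 3701) = (-1118 + 4417)/(13 + 3701) = 3299/3714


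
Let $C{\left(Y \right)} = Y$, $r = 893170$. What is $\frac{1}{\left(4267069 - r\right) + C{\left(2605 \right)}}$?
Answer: $\frac{1}{3376504} \approx 2.9616 \cdot 10^{-7}$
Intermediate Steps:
$\frac{1}{\left(4267069 - r\right) + C{\left(2605 \right)}} = \frac{1}{\left(4267069 - 893170\right) + 2605} = \frac{1}{3373899 + 2605} = \frac{1}{3376504}$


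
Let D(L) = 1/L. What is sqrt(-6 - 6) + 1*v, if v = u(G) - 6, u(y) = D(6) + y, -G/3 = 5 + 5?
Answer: -215/6 + 2*I*sqrt(3) ≈ -35.833 + 3.4641*I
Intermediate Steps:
G = -30 (G = -3*(5 + 5) = -3*10 = -30)
u(y) = 1/6 + y
v = -215/6 (v = (1/6 - 30) - 6 = -179/6 - 6 = -215/6 ≈ -35.833)
sqrt(-6 - 6) + 1*v = sqrt(-6 - 6) + 1*(-215/6) = sqrt(-12) - 215/6 = 2*I*sqrt(3) - 215/6 = -215/6 + 2*I*sqrt(3)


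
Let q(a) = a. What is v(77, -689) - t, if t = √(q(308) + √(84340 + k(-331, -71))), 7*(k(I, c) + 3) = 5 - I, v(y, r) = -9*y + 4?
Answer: -689 - √(308 + √84385) ≈ -713.46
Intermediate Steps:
v(y, r) = 4 - 9*y
k(I, c) = -16/7 - I/7 (k(I, c) = -3 + (5 - I)/7 = -3 + (5/7 - I/7) = -16/7 - I/7)
t = √(308 + √84385) (t = √(308 + √(84340 + (-16/7 - ⅐*(-331)))) = √(308 + √(84340 + (-16/7 + 331/7))) = √(308 + √(84340 + 45)) = √(308 + √84385) ≈ 24.464)
v(77, -689) - t = (4 - 9*77) - √(308 + √84385) = (4 - 693) - √(308 + √84385) = -689 - √(308 + √84385)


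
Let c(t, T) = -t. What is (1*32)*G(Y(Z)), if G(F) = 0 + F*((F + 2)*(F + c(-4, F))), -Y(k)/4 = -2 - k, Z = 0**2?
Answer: 30720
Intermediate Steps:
Z = 0
Y(k) = 8 + 4*k (Y(k) = -4*(-2 - k) = 8 + 4*k)
G(F) = F*(2 + F)*(4 + F) (G(F) = 0 + F*((F + 2)*(F - 1*(-4))) = 0 + F*((2 + F)*(F + 4)) = 0 + F*((2 + F)*(4 + F)) = 0 + F*(2 + F)*(4 + F) = F*(2 + F)*(4 + F))
(1*32)*G(Y(Z)) = (1*32)*((8 + 4*0)*(8 + (8 + 4*0)**2 + 6*(8 + 4*0))) = 32*((8 + 0)*(8 + (8 + 0)**2 + 6*(8 + 0))) = 32*(8*(8 + 8**2 + 6*8)) = 32*(8*(8 + 64 + 48)) = 32*(8*120) = 32*960 = 30720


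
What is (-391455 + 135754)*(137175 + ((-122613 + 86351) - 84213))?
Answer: -4270206700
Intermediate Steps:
(-391455 + 135754)*(137175 + ((-122613 + 86351) - 84213)) = -255701*(137175 + (-36262 - 84213)) = -255701*(137175 - 120475) = -255701*16700 = -4270206700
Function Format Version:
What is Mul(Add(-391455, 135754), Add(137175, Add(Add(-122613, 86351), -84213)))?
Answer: -4270206700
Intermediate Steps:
Mul(Add(-391455, 135754), Add(137175, Add(Add(-122613, 86351), -84213))) = Mul(-255701, Add(137175, Add(-36262, -84213))) = Mul(-255701, Add(137175, -120475)) = Mul(-255701, 16700) = -4270206700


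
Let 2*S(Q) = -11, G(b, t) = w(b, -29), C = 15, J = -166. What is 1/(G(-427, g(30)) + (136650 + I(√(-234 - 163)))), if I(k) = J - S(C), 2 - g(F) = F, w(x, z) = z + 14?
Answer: 2/272949 ≈ 7.3274e-6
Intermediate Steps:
w(x, z) = 14 + z
g(F) = 2 - F
G(b, t) = -15 (G(b, t) = 14 - 29 = -15)
S(Q) = -11/2 (S(Q) = (½)*(-11) = -11/2)
I(k) = -321/2 (I(k) = -166 - 1*(-11/2) = -166 + 11/2 = -321/2)
1/(G(-427, g(30)) + (136650 + I(√(-234 - 163)))) = 1/(-15 + (136650 - 321/2)) = 1/(-15 + 272979/2) = 1/(272949/2) = 2/272949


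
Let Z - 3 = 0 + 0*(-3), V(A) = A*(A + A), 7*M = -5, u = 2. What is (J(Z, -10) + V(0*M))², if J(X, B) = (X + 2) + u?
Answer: 49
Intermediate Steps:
M = -5/7 (M = (⅐)*(-5) = -5/7 ≈ -0.71429)
V(A) = 2*A² (V(A) = A*(2*A) = 2*A²)
Z = 3 (Z = 3 + (0 + 0*(-3)) = 3 + (0 + 0) = 3 + 0 = 3)
J(X, B) = 4 + X (J(X, B) = (X + 2) + 2 = (2 + X) + 2 = 4 + X)
(J(Z, -10) + V(0*M))² = ((4 + 3) + 2*(0*(-5/7))²)² = (7 + 2*0²)² = (7 + 2*0)² = (7 + 0)² = 7² = 49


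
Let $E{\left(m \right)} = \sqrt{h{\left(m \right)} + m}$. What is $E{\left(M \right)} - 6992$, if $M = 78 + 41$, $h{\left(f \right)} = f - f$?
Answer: $-6992 + \sqrt{119} \approx -6981.1$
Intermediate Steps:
$h{\left(f \right)} = 0$
$M = 119$
$E{\left(m \right)} = \sqrt{m}$ ($E{\left(m \right)} = \sqrt{0 + m} = \sqrt{m}$)
$E{\left(M \right)} - 6992 = \sqrt{119} - 6992 = -6992 + \sqrt{119}$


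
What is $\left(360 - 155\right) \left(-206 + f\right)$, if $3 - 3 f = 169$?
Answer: $- \frac{160720}{3} \approx -53573.0$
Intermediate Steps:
$f = - \frac{166}{3}$ ($f = 1 - \frac{169}{3} = - \frac{166}{3} \approx -55.333$)
$\left(360 - 155\right) \left(-206 + f\right) = \left(360 - 155\right) \left(-206 - \frac{166}{3}\right) = 205 \left(- \frac{784}{3}\right) = - \frac{160720}{3}$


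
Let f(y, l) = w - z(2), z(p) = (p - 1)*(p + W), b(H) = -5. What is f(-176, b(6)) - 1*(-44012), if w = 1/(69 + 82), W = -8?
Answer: 6646719/151 ≈ 44018.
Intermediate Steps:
w = 1/151 ≈ 0.0066225
z(p) = (-1 + p)*(-8 + p) (z(p) = (p - 1)*(p - 8) = (-1 + p)*(-8 + p))
f(y, l) = 907/151 (f(y, l) = 1/151 - (8 + 2² - 9*2) = 1/151 - (8 + 4 - 18) = 1/151 - 1*(-6) = 1/151 + 6 = 907/151)
f(-176, b(6)) - 1*(-44012) = 907/151 - 1*(-44012) = 907/151 + 44012 = 6646719/151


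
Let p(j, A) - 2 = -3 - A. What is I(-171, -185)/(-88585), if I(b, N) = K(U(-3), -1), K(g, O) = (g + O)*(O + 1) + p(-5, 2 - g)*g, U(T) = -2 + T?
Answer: -8/17717 ≈ -0.00045154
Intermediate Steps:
p(j, A) = -1 - A (p(j, A) = 2 + (-3 - A) = -1 - A)
K(g, O) = g*(-3 + g) + (1 + O)*(O + g) (K(g, O) = (g + O)*(O + 1) + (-1 - (2 - g))*g = (O + g)*(1 + O) + (-1 + (-2 + g))*g = (1 + O)*(O + g) + (-3 + g)*g = (1 + O)*(O + g) + g*(-3 + g) = g*(-3 + g) + (1 + O)*(O + g))
I(b, N) = 40 (I(b, N) = -1 + (-2 - 3) + (-1)² - (-2 - 3) + (-2 - 3)*(-3 + (-2 - 3)) = -1 - 5 + 1 - 1*(-5) - 5*(-3 - 5) = -1 - 5 + 1 + 5 - 5*(-8) = -1 - 5 + 1 + 5 + 40 = 40)
I(-171, -185)/(-88585) = 40/(-88585) = 40*(-1/88585) = -8/17717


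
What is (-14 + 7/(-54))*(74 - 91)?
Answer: 12971/54 ≈ 240.20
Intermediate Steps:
(-14 + 7/(-54))*(74 - 91) = (-14 + 7*(-1/54))*(-17) = (-14 - 7/54)*(-17) = -763/54*(-17) = 12971/54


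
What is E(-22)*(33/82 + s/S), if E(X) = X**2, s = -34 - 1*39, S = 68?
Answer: -226391/697 ≈ -324.81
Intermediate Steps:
s = -73 (s = -34 - 39 = -73)
E(-22)*(33/82 + s/S) = (-22)**2*(33/82 - 73/68) = 484*(33*(1/82) - 73*1/68) = 484*(33/82 - 73/68) = 484*(-1871/2788) = -226391/697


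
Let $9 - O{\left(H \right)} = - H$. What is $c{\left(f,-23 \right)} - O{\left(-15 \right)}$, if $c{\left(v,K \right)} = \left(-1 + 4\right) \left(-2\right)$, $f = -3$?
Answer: $0$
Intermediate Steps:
$O{\left(H \right)} = 9 + H$ ($O{\left(H \right)} = 9 - - H = 9 + H$)
$c{\left(v,K \right)} = -6$ ($c{\left(v,K \right)} = 3 \left(-2\right) = -6$)
$c{\left(f,-23 \right)} - O{\left(-15 \right)} = -6 - \left(9 - 15\right) = -6 - -6 = -6 + 6 = 0$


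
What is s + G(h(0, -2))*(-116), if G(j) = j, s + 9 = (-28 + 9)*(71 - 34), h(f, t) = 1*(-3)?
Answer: -364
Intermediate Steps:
h(f, t) = -3
s = -712 (s = -9 + (-28 + 9)*(71 - 34) = -9 - 19*37 = -9 - 703 = -712)
s + G(h(0, -2))*(-116) = -712 - 3*(-116) = -712 + 348 = -364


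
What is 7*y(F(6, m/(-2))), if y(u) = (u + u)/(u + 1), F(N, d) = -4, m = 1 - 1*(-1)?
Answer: 56/3 ≈ 18.667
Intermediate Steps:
m = 2 (m = 1 + 1 = 2)
y(u) = 2*u/(1 + u) (y(u) = (2*u)/(1 + u) = 2*u/(1 + u))
7*y(F(6, m/(-2))) = 7*(2*(-4)/(1 - 4)) = 7*(2*(-4)/(-3)) = 7*(2*(-4)*(-⅓)) = 7*(8/3) = 56/3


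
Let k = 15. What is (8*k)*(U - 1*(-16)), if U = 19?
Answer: 4200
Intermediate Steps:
(8*k)*(U - 1*(-16)) = (8*15)*(19 - 1*(-16)) = 120*(19 + 16) = 120*35 = 4200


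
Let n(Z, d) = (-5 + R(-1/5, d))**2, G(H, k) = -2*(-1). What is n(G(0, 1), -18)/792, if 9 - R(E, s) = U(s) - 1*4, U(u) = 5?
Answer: 1/88 ≈ 0.011364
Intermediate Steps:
G(H, k) = 2
R(E, s) = 8 (R(E, s) = 9 - (5 - 1*4) = 9 - (5 - 4) = 9 - 1*1 = 9 - 1 = 8)
n(Z, d) = 9 (n(Z, d) = (-5 + 8)**2 = 3**2 = 9)
n(G(0, 1), -18)/792 = 9/792 = 9*(1/792) = 1/88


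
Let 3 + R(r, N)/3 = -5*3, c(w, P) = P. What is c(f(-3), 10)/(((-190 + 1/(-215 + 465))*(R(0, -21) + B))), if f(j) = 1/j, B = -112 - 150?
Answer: 625/3752421 ≈ 0.00016656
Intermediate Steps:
B = -262
R(r, N) = -54 (R(r, N) = -9 + 3*(-5*3) = -9 + 3*(-15) = -9 - 45 = -54)
c(f(-3), 10)/(((-190 + 1/(-215 + 465))*(R(0, -21) + B))) = 10/(((-190 + 1/(-215 + 465))*(-54 - 262))) = 10/(((-190 + 1/250)*(-316))) = 10/((-47499/250*(-316))) = 10/(7504842/125) = 10*(125/7504842) = 625/3752421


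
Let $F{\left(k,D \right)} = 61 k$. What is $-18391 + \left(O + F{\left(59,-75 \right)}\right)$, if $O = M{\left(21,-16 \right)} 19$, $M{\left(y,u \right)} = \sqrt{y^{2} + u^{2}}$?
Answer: $-14792 + 19 \sqrt{697} \approx -14290.0$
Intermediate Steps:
$M{\left(y,u \right)} = \sqrt{u^{2} + y^{2}}$
$O = 19 \sqrt{697}$ ($O = \sqrt{\left(-16\right)^{2} + 21^{2}} \cdot 19 = \sqrt{256 + 441} \cdot 19 = \sqrt{697} \cdot 19 = 19 \sqrt{697} \approx 501.61$)
$-18391 + \left(O + F{\left(59,-75 \right)}\right) = -18391 + \left(19 \sqrt{697} + 61 \cdot 59\right) = -18391 + \left(19 \sqrt{697} + 3599\right) = -18391 + \left(3599 + 19 \sqrt{697}\right) = -14792 + 19 \sqrt{697}$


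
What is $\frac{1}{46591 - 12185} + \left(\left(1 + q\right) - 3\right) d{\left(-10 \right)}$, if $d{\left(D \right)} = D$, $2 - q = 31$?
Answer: $\frac{10665861}{34406} \approx 310.0$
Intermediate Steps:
$q = -29$ ($q = 2 - 31 = -29$)
$\frac{1}{46591 - 12185} + \left(\left(1 + q\right) - 3\right) d{\left(-10 \right)} = \frac{1}{46591 - 12185} + \left(\left(1 - 29\right) - 3\right) \left(-10\right) = \frac{1}{34406} + \left(-28 - 3\right) \left(-10\right) = \frac{1}{34406} - -310 = \frac{1}{34406} + 310 = \frac{10665861}{34406}$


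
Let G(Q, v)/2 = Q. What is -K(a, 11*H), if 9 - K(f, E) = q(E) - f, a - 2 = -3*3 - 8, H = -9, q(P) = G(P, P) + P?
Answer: -291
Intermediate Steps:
G(Q, v) = 2*Q
q(P) = 3*P (q(P) = 2*P + P = 3*P)
a = -15 (a = 2 + (-3*3 - 8) = 2 + (-9 - 8) = 2 - 17 = -15)
K(f, E) = 9 + f - 3*E (K(f, E) = 9 - (3*E - f) = 9 - (-f + 3*E) = 9 + (f - 3*E) = 9 + f - 3*E)
-K(a, 11*H) = -(9 - 15 - 33*(-9)) = -(9 - 15 - 3*(-99)) = -(9 - 15 + 297) = -1*291 = -291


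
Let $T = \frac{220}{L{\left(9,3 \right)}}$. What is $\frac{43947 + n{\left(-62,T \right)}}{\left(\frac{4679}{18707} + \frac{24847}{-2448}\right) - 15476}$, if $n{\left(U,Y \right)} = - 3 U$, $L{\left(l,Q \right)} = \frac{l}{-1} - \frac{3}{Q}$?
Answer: $- \frac{2021059083888}{709172692973} \approx -2.8499$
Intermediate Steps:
$L{\left(l,Q \right)} = - l - \frac{3}{Q}$ ($L{\left(l,Q \right)} = l \left(-1\right) - \frac{3}{Q} = - l - \frac{3}{Q}$)
$T = -22$ ($T = \frac{220}{\left(-1\right) 9 - \frac{3}{3}} = \frac{220}{-9 - 1} = \frac{220}{-10} = 220 \left(- \frac{1}{10}\right) = -22$)
$\frac{43947 + n{\left(-62,T \right)}}{\left(\frac{4679}{18707} + \frac{24847}{-2448}\right) - 15476} = \frac{43947 - -186}{\left(\frac{4679}{18707} + \frac{24847}{-2448}\right) - 15476} = \frac{43947 + 186}{\left(4679 \cdot \frac{1}{18707} + 24847 \left(- \frac{1}{2448}\right)\right) - 15476} = \frac{44133}{\left(\frac{4679}{18707} - \frac{24847}{2448}\right) - 15476} = \frac{44133}{- \frac{453358637}{45794736} - 15476} = \frac{44133}{- \frac{709172692973}{45794736}} = 44133 \left(- \frac{45794736}{709172692973}\right) = - \frac{2021059083888}{709172692973}$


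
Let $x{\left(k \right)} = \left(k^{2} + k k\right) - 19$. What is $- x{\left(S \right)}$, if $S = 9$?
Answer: $-143$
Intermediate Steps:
$x{\left(k \right)} = -19 + 2 k^{2}$ ($x{\left(k \right)} = \left(k^{2} + k^{2}\right) - 19 = 2 k^{2} - 19 = -19 + 2 k^{2}$)
$- x{\left(S \right)} = - (-19 + 2 \cdot 9^{2}) = - (-19 + 2 \cdot 81) = - (-19 + 162) = \left(-1\right) 143 = -143$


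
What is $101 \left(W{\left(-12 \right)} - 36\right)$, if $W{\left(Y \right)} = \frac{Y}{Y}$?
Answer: $-3535$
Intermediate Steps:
$W{\left(Y \right)} = 1$
$101 \left(W{\left(-12 \right)} - 36\right) = 101 \left(1 - 36\right) = 101 \left(-35\right) = -3535$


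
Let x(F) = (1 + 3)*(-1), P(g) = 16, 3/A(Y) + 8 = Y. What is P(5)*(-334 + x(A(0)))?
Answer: -5408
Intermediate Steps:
A(Y) = 3/(-8 + Y)
x(F) = -4 (x(F) = 4*(-1) = -4)
P(5)*(-334 + x(A(0))) = 16*(-334 - 4) = 16*(-338) = -5408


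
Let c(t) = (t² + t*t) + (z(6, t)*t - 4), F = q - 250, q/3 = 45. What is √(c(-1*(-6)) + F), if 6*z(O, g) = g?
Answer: I*√41 ≈ 6.4031*I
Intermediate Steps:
z(O, g) = g/6
q = 135 (q = 3*45 = 135)
F = -115 (F = 135 - 250 = -115)
c(t) = -4 + 13*t²/6 (c(t) = (t² + t*t) + ((t/6)*t - 4) = (t² + t²) + (t²/6 - 4) = 2*t² + (-4 + t²/6) = -4 + 13*t²/6)
√(c(-1*(-6)) + F) = √((-4 + 13*(-1*(-6))²/6) - 115) = √((-4 + (13/6)*6²) - 115) = √((-4 + (13/6)*36) - 115) = √((-4 + 78) - 115) = √(74 - 115) = √(-41) = I*√41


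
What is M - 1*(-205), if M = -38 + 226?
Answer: 393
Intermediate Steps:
M = 188
M - 1*(-205) = 188 - 1*(-205) = 188 + 205 = 393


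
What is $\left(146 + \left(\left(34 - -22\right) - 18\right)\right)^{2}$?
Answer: $33856$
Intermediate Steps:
$\left(146 + \left(\left(34 - -22\right) - 18\right)\right)^{2} = \left(146 + \left(\left(34 + 22\right) - 18\right)\right)^{2} = \left(146 + \left(56 - 18\right)\right)^{2} = \left(146 + 38\right)^{2} = 184^{2} = 33856$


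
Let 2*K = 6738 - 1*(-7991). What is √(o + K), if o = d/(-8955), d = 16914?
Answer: √262410090330/5970 ≈ 85.806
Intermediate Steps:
K = 14729/2 (K = (6738 - 1*(-7991))/2 = (6738 + 7991)/2 = (½)*14729 = 14729/2 ≈ 7364.5)
o = -5638/2985 (o = 16914/(-8955) = 16914*(-1/8955) = -5638/2985 ≈ -1.8888)
√(o + K) = √(-5638/2985 + 14729/2) = √(43954789/5970) = √262410090330/5970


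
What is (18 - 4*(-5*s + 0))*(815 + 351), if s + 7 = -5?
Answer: -258852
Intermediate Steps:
s = -12 (s = -7 - 5 = -12)
(18 - 4*(-5*s + 0))*(815 + 351) = (18 - 4*(-5*(-12) + 0))*(815 + 351) = (18 - 4*(60 + 0))*1166 = (18 - 4*60)*1166 = (18 - 240)*1166 = -222*1166 = -258852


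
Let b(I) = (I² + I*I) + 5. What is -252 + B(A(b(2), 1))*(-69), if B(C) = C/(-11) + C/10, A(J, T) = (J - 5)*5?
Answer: -3048/11 ≈ -277.09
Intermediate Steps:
b(I) = 5 + 2*I² (b(I) = (I² + I²) + 5 = 2*I² + 5 = 5 + 2*I²)
A(J, T) = -25 + 5*J (A(J, T) = (-5 + J)*5 = -25 + 5*J)
B(C) = C/110 (B(C) = C*(-1/11) + C*(⅒) = -C/11 + C/10 = C/110)
-252 + B(A(b(2), 1))*(-69) = -252 + ((-25 + 5*(5 + 2*2²))/110)*(-69) = -252 + ((-25 + 5*(5 + 2*4))/110)*(-69) = -252 + ((-25 + 5*(5 + 8))/110)*(-69) = -252 + ((-25 + 5*13)/110)*(-69) = -252 + ((-25 + 65)/110)*(-69) = -252 + ((1/110)*40)*(-69) = -252 + (4/11)*(-69) = -252 - 276/11 = -3048/11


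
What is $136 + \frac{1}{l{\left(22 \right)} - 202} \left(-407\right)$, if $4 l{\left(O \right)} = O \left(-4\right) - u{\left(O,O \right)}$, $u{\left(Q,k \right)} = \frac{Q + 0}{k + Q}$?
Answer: $\frac{22464}{163} \approx 137.82$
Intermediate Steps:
$u{\left(Q,k \right)} = \frac{Q}{Q + k}$
$l{\left(O \right)} = - \frac{1}{8} - O$ ($l{\left(O \right)} = \frac{O \left(-4\right) - \frac{O}{O + O}}{4} = \frac{- 4 O - \frac{O}{2 O}}{4} = \frac{- 4 O - O \frac{1}{2 O}}{4} = \frac{- 4 O - \frac{1}{2}}{4} = \frac{- \frac{1}{2} - 4 O}{4} = - \frac{1}{8} - O$)
$136 + \frac{1}{l{\left(22 \right)} - 202} \left(-407\right) = 136 + \frac{1}{\left(- \frac{1}{8} - 22\right) - 202} \left(-407\right) = 136 + \frac{1}{- \frac{177}{8} - 202} \left(-407\right) = 136 + \frac{1}{- \frac{1793}{8}} \left(-407\right) = 136 - - \frac{296}{163} = 136 + \frac{296}{163} = \frac{22464}{163}$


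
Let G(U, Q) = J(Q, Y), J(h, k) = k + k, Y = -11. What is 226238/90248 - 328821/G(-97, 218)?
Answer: 7420103711/496364 ≈ 14949.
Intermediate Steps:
J(h, k) = 2*k
G(U, Q) = -22 (G(U, Q) = 2*(-11) = -22)
226238/90248 - 328821/G(-97, 218) = 226238/90248 - 328821/(-22) = 226238*(1/90248) - 328821*(-1/22) = 113119/45124 + 328821/22 = 7420103711/496364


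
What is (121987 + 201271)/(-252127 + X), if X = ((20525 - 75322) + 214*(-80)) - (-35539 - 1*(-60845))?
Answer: -161629/174675 ≈ -0.92531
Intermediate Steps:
X = -97223 (X = (-54797 - 17120) - (-35539 + 60845) = -71917 - 1*25306 = -71917 - 25306 = -97223)
(121987 + 201271)/(-252127 + X) = (121987 + 201271)/(-252127 - 97223) = 323258/(-349350) = 323258*(-1/349350) = -161629/174675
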